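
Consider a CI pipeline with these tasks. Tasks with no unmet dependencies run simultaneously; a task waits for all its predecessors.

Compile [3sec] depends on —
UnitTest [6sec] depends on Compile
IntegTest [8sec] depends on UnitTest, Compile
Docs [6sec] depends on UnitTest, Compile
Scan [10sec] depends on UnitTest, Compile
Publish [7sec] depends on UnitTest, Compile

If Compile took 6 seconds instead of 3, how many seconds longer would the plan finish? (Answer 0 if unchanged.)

3

The binding path is Compile→UnitTest→Scan = 3+6+10 = 19; finish at 19 seconds.
Compile is on the critical path; changing it to 6 makes that path 22 seconds.
That remains the longest chain; total 22 seconds.
Change in finish: 22 − 19 = +3 seconds.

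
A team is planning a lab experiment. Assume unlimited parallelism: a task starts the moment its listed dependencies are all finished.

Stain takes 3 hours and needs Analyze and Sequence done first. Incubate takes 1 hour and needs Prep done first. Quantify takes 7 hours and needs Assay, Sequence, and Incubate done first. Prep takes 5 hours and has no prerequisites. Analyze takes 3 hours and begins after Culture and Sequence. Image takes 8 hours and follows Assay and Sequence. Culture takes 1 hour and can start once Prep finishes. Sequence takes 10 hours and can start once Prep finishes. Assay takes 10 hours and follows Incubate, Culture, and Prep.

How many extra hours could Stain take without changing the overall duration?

3

Prep→Culture→Assay→Image = 5+1+10+8 = 24 sets the makespan at 24 hours.
The longest chain containing Stain totals 21 hours.
Slack of Stain = 21 − 18 = 3 hours.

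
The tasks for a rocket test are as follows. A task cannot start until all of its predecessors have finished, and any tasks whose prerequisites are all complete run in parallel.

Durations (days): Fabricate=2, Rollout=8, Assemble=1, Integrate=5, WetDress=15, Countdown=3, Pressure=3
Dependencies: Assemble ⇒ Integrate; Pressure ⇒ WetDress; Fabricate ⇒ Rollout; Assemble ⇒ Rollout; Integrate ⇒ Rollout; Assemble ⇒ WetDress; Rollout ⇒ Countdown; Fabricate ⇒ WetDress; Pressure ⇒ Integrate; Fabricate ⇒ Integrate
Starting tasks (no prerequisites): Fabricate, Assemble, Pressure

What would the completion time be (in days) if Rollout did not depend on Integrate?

18

With the dependency in place, Pressure→Integrate→Rollout→Countdown = 3+5+8+3 = 19 sets the finish at 19 days.
Without Integrate→Rollout, Rollout's earliest start moves from 8 to 2.
The longest chain is now Pressure→WetDress = 3+15 = 18, so the plan takes 18 days.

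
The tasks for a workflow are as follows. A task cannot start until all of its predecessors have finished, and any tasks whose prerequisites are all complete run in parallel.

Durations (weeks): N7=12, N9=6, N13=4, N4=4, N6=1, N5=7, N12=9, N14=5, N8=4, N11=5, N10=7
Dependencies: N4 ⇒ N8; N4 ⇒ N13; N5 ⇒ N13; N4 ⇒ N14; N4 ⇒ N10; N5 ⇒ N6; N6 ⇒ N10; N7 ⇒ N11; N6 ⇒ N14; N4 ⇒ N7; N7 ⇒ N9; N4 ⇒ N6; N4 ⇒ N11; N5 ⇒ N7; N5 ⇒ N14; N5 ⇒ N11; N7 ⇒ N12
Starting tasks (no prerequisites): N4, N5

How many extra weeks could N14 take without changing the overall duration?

Critical path: N5→N7→N12 = 7+12+9 = 28, so the finish is 28 weeks.
The longest chain containing N14 totals 13 weeks.
Float = 28 − 13 = 15.

15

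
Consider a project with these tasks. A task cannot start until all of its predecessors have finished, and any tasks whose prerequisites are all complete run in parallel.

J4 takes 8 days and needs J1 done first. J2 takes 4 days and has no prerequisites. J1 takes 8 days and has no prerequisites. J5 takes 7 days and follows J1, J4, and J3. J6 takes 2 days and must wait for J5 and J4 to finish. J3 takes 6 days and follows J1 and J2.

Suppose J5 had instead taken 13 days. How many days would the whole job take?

As given, the longest chain is J1→J4→J5→J6 = 8+8+7+2 = 25, so the finish is 25 days.
J5 is on the critical path; changing it to 13 makes that path 31 days.
The critical path is still J1→J4→J5→J6; finish is now 31 days.

31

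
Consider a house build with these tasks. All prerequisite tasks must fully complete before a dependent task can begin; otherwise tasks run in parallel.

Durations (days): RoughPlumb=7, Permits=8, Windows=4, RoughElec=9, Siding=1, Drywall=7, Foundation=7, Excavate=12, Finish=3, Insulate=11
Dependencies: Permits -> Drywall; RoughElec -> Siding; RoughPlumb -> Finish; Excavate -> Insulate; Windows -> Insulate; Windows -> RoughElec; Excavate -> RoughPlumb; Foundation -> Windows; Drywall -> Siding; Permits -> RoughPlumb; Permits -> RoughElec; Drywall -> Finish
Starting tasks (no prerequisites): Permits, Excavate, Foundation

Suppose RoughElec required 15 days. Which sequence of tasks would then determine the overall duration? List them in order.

Foundation, Windows, RoughElec, Siding

Critical path before the change: Excavate→Insulate = 12+11 = 23 giving 23 days.
The longest path through RoughElec is only 21 days, so RoughElec has float 2.
The binding chain switches to Foundation→Windows→RoughElec→Siding = 7+4+15+1 = 27; finish 27 days.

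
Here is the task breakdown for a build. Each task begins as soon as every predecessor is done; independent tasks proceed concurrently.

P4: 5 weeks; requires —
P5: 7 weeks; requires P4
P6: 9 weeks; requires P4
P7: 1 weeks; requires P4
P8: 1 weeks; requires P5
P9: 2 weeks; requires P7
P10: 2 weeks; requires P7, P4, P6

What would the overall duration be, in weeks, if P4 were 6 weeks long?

17

Critical path before the change: P4→P6→P10 = 5+9+2 = 16 giving 16 weeks.
P4 lies on that path, so at 6 weeks the path becomes 17 weeks.
No other chain overtakes it, so the finish is 17 weeks.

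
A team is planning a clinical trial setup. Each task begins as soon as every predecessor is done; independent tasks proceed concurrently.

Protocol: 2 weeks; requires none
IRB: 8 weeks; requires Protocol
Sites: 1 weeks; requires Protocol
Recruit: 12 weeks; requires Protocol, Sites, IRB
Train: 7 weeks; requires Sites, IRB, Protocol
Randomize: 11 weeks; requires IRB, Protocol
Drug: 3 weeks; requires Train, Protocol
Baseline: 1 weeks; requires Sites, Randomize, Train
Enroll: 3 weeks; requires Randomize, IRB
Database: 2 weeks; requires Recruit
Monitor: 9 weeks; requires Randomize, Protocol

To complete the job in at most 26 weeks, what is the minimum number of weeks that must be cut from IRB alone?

4

Current finish: 30 weeks; target: 26.
IRB is on every critical path, so each week cut from IRB cuts the finish by one (this holds down to a finish of 23).
Need 30 − 26 = 4 weeks off IRB → IRB becomes 4 weeks, finish becomes 26.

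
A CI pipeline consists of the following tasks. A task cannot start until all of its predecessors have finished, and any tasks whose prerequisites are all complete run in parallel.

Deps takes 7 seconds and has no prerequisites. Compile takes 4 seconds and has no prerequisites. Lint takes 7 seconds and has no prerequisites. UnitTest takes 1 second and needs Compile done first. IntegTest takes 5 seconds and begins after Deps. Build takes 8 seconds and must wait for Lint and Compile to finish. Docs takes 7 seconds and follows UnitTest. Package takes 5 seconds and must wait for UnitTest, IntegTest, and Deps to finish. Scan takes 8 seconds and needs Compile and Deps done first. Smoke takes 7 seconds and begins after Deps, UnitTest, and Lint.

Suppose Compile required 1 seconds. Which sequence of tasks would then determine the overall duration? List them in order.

The binding path is Deps→IntegTest→Package = 7+5+5 = 17; finish at 17 seconds.
The longest path through Compile is only 12 seconds, so Compile has float 5.
The critical path is still Deps→IntegTest→Package; finish is now 17 seconds.

Deps, IntegTest, Package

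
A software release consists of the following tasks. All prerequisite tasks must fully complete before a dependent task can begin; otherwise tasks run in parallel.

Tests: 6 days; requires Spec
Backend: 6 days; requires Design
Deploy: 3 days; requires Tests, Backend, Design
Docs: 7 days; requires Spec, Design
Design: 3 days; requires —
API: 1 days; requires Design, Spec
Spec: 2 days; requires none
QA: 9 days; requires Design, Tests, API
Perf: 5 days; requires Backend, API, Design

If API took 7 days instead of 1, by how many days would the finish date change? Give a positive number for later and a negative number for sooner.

2

Critical path before the change: Spec→Tests→QA = 2+6+9 = 17 giving 17 days.
API has 4 days of float (longest path through it is 13).
New critical path: Design→API→QA = 3+7+9 = 19 ⇒ 19 days.
Change in finish: 19 − 17 = +2 days.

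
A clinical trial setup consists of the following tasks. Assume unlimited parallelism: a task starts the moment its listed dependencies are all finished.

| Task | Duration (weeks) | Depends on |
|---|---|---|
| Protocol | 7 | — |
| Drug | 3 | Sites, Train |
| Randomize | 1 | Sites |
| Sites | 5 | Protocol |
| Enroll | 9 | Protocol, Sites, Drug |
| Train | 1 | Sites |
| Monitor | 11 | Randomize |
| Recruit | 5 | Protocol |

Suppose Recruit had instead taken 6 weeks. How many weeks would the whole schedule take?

25

The binding path is Protocol→Sites→Train→Drug→Enroll = 7+5+1+3+9 = 25; finish at 25 weeks.
The longest path through Recruit is only 12 weeks, so Recruit has float 13.
That remains the longest chain; total 25 weeks.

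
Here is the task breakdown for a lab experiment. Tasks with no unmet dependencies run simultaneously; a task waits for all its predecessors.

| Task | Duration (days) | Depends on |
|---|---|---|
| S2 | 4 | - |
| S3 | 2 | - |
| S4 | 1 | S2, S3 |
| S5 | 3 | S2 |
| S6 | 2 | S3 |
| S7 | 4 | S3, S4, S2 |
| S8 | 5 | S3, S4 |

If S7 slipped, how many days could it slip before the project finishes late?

S2→S4→S8 = 4+1+5 = 10 sets the makespan at 10 days.
Longest path through S7: 9 days (earliest finish 9, latest finish 10).
So S7 can slip 10 − 9 = 1 day.

1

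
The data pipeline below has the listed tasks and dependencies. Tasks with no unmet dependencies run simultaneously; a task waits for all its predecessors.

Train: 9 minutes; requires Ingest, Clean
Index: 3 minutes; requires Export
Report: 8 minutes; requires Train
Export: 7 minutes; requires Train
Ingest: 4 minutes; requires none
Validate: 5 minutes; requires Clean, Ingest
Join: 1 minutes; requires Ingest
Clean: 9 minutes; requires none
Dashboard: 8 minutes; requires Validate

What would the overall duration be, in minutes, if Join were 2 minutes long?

28

As given, the longest chain is Clean→Train→Export→Index = 9+9+7+3 = 28, so the finish is 28 minutes.
The longest path through Join is only 5 minutes, so Join has float 23.
That remains the longest chain; total 28 minutes.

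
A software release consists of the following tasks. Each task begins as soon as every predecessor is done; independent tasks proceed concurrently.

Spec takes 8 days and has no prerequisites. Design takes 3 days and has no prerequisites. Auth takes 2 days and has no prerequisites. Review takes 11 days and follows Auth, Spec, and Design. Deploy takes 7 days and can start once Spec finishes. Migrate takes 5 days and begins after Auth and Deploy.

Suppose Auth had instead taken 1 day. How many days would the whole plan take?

20

The binding path is Spec→Deploy→Migrate = 8+7+5 = 20; finish at 20 days.
Auth is off the critical path — its longest chain is 13 days, giving 7 of slack.
The critical path is still Spec→Deploy→Migrate; finish is now 20 days.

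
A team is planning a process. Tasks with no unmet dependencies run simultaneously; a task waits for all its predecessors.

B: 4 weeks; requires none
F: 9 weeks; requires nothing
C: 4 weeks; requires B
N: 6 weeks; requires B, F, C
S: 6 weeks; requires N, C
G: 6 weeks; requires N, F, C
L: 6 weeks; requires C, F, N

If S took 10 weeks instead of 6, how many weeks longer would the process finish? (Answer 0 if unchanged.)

4

As given, the longest chain is F→N→S = 9+6+6 = 21, so the finish is 21 weeks.
S lies on that path, so at 10 weeks the path becomes 25 weeks.
No other chain overtakes it, so the finish is 25 weeks.
Change in finish: 25 − 21 = +4 weeks.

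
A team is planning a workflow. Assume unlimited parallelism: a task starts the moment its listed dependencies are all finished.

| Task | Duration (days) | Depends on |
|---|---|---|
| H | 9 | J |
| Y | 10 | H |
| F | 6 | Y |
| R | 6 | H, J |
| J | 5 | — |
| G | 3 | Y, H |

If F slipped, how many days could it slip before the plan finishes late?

0

Critical path: J→H→Y→F = 5+9+10+6 = 30, so the finish is 30 days.
F finishes as early as 30 and must finish by 30.
Float = 30 − 30 = 0.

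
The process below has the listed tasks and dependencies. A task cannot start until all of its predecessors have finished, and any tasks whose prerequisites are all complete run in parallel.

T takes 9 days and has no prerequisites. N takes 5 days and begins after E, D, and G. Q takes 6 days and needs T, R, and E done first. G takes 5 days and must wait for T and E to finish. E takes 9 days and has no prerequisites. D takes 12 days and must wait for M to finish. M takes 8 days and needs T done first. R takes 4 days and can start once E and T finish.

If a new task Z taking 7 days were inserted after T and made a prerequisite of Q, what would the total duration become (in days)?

Originally the plan takes 34 days.
With Z inserted, Q now waits for max(T, R, E, Z).
New critical path: T→M→D→N = 9+8+12+5 = 34 ⇒ 34 days.

34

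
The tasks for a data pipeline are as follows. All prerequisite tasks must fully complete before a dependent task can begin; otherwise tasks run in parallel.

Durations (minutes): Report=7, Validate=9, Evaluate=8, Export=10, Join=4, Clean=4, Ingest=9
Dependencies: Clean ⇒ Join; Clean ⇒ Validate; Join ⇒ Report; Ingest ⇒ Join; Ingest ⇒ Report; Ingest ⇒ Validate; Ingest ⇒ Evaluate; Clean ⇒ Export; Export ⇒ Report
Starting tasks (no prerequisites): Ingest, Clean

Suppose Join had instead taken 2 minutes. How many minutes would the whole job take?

Actual critical path: Clean→Export→Report = 4+10+7 = 21 ⇒ 21 minutes.
Join has 1 minute of float (longest path through it is 20).
That remains the longest chain; total 21 minutes.

21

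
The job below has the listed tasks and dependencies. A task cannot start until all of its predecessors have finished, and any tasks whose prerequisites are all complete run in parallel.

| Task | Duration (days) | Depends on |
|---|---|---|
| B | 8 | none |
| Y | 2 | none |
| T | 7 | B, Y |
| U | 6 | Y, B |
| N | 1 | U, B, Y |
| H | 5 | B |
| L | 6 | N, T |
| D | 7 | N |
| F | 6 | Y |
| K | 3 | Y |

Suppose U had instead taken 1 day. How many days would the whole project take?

21

The binding path is B→U→N→D = 8+6+1+7 = 22; finish at 22 days.
Since U is critical, the -5 change carries straight to that chain (now 17 days).
New critical path: B→T→L = 8+7+6 = 21 ⇒ 21 days.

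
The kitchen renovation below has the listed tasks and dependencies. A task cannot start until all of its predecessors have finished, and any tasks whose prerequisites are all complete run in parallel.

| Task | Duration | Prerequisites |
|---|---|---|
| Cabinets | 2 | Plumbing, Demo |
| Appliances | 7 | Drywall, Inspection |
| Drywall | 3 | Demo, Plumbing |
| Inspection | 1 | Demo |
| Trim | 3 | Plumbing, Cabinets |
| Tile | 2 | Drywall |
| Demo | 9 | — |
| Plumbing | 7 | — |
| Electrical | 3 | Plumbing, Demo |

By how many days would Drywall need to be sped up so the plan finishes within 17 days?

Current finish: 19 days; target: 17.
Drywall is on every critical path, so each day cut from Drywall cuts the finish by one (this holds down to a finish of 17).
Need 19 − 17 = 2 days off Drywall → Drywall becomes 1 day, finish becomes 17.

2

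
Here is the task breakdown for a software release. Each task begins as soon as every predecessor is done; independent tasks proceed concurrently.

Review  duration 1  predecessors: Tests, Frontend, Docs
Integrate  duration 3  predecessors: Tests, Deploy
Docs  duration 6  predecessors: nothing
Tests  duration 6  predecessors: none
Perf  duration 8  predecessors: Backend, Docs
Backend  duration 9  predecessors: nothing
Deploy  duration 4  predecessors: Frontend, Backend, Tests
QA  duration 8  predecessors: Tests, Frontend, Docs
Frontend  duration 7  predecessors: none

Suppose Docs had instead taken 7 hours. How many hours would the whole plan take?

17

As given, the longest chain is Backend→Perf = 9+8 = 17, so the finish is 17 hours.
Docs is off the critical path — its longest chain is 14 hours, giving 3 of slack.
That remains the longest chain; total 17 hours.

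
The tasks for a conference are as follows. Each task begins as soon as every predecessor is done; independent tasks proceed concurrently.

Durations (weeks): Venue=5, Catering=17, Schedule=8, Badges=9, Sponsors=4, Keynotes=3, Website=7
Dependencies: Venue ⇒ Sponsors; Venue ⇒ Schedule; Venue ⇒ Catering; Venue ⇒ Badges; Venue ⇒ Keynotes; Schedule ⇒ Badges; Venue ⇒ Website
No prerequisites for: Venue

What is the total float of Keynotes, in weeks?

14

Venue→Schedule→Badges = 5+8+9 = 22 sets the makespan at 22 weeks.
The longest chain containing Keynotes totals 8 weeks.
Slack of Keynotes = 19 − 5 = 14 weeks.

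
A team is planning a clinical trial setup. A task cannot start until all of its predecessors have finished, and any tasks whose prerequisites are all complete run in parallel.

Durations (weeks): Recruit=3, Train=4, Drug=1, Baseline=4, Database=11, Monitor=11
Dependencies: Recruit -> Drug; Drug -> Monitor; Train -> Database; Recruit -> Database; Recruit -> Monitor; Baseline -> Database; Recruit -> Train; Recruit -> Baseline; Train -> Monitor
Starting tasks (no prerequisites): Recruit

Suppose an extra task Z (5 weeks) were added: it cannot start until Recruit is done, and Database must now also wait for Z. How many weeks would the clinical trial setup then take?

19

Originally the clinical trial setup takes 18 weeks.
With Z inserted, Database now waits for max(Recruit, Train, Baseline, Z).
New critical path: Recruit→Z→Database = 3+5+11 = 19 ⇒ 19 weeks.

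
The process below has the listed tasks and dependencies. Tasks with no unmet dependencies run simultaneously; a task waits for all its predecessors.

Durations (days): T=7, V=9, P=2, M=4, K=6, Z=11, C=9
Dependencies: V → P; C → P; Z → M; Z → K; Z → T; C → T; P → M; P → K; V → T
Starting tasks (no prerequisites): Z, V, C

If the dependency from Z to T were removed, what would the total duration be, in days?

17

Original critical path: Z→T = 11+7 = 18 ⇒ 18 days.
Without Z→T, T's earliest start moves from 11 to 9.
The longest chain is now Z→K = 11+6 = 17, so the process takes 17 days.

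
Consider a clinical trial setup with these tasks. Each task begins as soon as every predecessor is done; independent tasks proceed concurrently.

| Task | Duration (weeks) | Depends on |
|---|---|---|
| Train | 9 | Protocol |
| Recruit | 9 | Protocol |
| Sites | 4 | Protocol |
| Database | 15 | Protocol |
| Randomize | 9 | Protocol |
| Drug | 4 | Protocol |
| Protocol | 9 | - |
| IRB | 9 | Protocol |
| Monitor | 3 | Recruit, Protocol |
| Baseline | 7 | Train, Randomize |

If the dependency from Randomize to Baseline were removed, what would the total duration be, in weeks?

25

Before: longest chain Protocol→Train→Baseline = 9+9+7 = 25, finish 25.
Dropping Randomize→Baseline doesn't change Baseline's earliest start (18); another predecessor still binds.
The longest chain is now Protocol→Train→Baseline = 9+9+7 = 25, so the clinical trial setup takes 25 weeks.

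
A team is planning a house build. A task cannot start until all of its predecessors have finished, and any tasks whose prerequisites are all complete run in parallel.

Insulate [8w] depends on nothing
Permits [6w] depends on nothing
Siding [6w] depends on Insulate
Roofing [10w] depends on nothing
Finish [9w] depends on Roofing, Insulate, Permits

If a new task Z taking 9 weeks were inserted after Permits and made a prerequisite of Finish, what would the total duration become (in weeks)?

Originally the job takes 19 weeks.
With Z inserted, Finish now waits for max(Roofing, Insulate, Permits, Z).
New critical path: Permits→Z→Finish = 6+9+9 = 24 ⇒ 24 weeks.

24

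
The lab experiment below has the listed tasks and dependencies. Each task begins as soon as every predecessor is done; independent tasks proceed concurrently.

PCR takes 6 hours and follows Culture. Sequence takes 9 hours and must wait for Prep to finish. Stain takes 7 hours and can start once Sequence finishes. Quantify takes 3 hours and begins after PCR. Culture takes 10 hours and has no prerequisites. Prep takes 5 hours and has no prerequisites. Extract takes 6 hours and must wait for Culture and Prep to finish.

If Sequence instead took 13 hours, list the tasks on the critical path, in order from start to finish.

Baseline: Prep→Sequence→Stain = 5+9+7 = 21 → 21 hours.
Since Sequence is critical, the +4 change carries straight to that chain (now 25 hours).
The critical path is still Prep→Sequence→Stain; finish is now 25 hours.

Prep, Sequence, Stain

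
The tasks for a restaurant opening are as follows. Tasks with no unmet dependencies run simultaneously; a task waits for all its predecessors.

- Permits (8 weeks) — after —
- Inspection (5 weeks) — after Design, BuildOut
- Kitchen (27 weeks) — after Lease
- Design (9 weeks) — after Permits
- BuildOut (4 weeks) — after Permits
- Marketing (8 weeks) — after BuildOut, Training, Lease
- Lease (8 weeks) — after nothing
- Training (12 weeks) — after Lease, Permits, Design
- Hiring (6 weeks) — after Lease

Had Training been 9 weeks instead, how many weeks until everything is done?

35

Baseline: Permits→Design→Training→Marketing = 8+9+12+8 = 37 → 37 weeks.
Training is on the critical path; changing it to 9 makes that path 34 weeks.
Now Lease→Kitchen = 8+27 = 35 is longest, so the finish becomes 35 weeks.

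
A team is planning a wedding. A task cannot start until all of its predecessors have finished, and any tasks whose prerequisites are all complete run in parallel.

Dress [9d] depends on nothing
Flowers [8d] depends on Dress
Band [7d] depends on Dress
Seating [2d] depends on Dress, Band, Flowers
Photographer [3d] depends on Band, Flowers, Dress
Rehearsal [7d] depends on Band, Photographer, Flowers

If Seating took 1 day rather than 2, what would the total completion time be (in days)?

Baseline: Dress→Flowers→Photographer→Rehearsal = 9+8+3+7 = 27 → 27 days.
The longest path through Seating is only 19 days, so Seating has float 8.
That remains the longest chain; total 27 days.

27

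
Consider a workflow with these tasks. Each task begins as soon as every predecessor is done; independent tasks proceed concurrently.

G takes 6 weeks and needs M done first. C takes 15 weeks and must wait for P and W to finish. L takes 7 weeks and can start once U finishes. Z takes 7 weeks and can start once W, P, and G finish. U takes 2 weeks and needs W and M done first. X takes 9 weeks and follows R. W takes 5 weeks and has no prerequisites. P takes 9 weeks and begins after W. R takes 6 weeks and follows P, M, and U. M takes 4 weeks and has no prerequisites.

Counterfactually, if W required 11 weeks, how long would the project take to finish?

35

Baseline: W→P→C = 5+9+15 = 29 → 29 weeks.
W lies on that path, so at 11 weeks the path becomes 35 weeks.
No other chain overtakes it, so the finish is 35 weeks.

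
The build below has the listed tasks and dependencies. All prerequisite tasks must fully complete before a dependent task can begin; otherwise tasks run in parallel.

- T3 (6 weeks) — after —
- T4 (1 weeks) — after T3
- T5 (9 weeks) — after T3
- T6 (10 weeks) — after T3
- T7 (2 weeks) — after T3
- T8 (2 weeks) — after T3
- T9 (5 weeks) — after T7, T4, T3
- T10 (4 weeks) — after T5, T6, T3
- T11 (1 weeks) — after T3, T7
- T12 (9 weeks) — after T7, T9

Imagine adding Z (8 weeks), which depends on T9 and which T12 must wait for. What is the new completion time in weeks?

30

Originally the schedule takes 22 weeks.
With Z inserted, T12 now waits for max(T7, T9, Z).
New critical path: T3→T7→T9→Z→T12 = 6+2+5+8+9 = 30 ⇒ 30 weeks.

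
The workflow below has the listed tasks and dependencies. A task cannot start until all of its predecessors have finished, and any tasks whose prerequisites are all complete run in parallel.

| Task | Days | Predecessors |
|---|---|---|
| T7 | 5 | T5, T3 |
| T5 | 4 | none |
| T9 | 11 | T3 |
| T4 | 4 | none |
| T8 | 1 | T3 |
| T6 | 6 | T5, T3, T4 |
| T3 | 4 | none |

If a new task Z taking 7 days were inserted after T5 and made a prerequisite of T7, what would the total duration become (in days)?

Originally the plan takes 15 days.
With Z inserted, T7 now waits for max(T5, T3, Z).
New critical path: T5→Z→T7 = 4+7+5 = 16 ⇒ 16 days.

16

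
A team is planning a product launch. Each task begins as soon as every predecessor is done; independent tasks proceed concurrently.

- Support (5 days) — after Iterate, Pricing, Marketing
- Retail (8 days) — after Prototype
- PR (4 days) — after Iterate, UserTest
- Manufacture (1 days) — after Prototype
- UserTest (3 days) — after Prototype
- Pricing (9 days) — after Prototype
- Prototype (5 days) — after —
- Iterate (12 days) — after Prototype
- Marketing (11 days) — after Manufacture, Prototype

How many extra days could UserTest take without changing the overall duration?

10

Prototype→Iterate→Support = 5+12+5 = 22 sets the makespan at 22 days.
UserTest finishes as early as 8 and must finish by 18.
So UserTest can slip 18 − 8 = 10 days.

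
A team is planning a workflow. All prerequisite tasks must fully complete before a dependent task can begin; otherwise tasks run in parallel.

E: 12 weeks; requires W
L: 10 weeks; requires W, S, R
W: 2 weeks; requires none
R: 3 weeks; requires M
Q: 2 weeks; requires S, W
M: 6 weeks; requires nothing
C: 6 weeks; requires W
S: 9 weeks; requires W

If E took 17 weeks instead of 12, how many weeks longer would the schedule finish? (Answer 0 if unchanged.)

0

Baseline: W→S→L = 2+9+10 = 21 → 21 weeks.
E has 7 weeks of float (longest path through it is 14).
No other chain overtakes it, so the finish is 21 weeks.
Change in finish: 21 − 21 = +0 weeks.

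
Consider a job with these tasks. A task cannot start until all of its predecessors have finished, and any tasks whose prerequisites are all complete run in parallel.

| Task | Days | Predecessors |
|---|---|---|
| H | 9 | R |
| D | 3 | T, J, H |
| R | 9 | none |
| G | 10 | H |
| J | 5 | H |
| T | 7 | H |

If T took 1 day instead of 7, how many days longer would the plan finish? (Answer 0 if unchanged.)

Baseline: R→H→T→D = 9+9+7+3 = 28 → 28 days.
T is on the critical path; changing it to 1 makes that path 22 days.
New critical path: R→H→G = 9+9+10 = 28 ⇒ 28 days.
Change in finish: 28 − 28 = +0 days.

0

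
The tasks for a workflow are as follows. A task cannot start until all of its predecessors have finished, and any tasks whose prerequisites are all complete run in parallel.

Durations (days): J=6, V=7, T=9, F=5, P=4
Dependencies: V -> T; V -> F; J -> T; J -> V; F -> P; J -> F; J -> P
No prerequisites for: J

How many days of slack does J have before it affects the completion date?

J→V→T = 6+7+9 = 22 sets the makespan at 22 days.
J finishes as early as 6 and must finish by 6.
Float = 22 − 22 = 0.

0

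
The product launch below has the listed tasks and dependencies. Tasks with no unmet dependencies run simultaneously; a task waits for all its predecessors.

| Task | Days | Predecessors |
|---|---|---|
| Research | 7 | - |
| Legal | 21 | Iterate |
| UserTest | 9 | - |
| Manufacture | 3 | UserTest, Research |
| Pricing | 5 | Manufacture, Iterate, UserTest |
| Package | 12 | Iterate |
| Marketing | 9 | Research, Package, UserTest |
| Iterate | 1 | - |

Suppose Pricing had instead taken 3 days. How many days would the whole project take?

22

The binding path is Iterate→Package→Marketing = 1+12+9 = 22; finish at 22 days.
The longest path through Pricing is only 17 days, so Pricing has float 5.
No other chain overtakes it, so the finish is 22 days.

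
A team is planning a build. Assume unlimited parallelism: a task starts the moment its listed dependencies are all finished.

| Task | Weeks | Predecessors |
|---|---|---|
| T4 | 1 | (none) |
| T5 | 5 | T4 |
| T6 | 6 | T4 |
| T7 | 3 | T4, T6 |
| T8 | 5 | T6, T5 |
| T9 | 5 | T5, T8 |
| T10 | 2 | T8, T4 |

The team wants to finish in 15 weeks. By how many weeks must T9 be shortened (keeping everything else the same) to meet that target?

Current finish: 17 weeks; target: 15.
T9 is on every critical path, so each week cut from T9 cuts the finish by one (this holds down to a finish of 14).
Need 17 − 15 = 2 weeks off T9 → T9 becomes 3 weeks, finish becomes 15.

2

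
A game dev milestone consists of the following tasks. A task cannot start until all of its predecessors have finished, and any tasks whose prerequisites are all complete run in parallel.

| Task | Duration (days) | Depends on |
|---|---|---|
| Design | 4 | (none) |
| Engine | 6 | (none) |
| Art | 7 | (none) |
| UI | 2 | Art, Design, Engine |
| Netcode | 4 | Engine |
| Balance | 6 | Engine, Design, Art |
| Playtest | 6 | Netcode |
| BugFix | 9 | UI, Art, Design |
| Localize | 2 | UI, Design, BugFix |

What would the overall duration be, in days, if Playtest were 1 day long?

Critical path before the change: Art→UI→BugFix→Localize = 7+2+9+2 = 20 giving 20 days.
Playtest is off the critical path — its longest chain is 16 days, giving 4 of slack.
No other chain overtakes it, so the finish is 20 days.

20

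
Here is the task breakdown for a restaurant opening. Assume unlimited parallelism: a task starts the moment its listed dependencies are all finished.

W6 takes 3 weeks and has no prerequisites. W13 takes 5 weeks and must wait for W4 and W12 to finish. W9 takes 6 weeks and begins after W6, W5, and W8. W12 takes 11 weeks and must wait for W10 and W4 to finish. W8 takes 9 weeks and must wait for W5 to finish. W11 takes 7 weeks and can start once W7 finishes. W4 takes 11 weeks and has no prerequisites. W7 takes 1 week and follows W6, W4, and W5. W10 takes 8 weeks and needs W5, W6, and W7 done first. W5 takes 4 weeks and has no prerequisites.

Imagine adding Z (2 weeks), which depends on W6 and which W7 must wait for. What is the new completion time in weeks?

36

Originally the plan takes 36 weeks.
With Z inserted, W7 now waits for max(W6, W4, W5, Z).
New critical path: W4→W7→W10→W12→W13 = 11+1+8+11+5 = 36 ⇒ 36 weeks.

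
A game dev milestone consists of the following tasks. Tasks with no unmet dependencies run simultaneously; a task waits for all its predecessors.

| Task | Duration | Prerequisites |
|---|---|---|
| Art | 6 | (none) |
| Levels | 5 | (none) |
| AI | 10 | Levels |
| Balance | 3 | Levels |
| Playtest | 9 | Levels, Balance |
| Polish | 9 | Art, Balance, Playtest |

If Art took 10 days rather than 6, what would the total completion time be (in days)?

Baseline: Levels→Balance→Playtest→Polish = 5+3+9+9 = 26 → 26 days.
Art is off the critical path — its longest chain is 15 days, giving 11 of slack.
The critical path is still Levels→Balance→Playtest→Polish; finish is now 26 days.

26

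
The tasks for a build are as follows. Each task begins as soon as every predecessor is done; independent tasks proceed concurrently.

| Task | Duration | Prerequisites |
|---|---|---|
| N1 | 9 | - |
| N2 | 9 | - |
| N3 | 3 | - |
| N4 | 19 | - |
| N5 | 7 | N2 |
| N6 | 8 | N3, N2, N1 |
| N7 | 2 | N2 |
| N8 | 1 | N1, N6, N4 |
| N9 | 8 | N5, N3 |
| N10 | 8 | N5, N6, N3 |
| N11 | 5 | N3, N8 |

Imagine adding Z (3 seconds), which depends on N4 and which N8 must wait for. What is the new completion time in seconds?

Originally the schedule takes 25 seconds.
With Z inserted, N8 now waits for max(N1, N6, N4, Z).
New critical path: N4→Z→N8→N11 = 19+3+1+5 = 28 ⇒ 28 seconds.

28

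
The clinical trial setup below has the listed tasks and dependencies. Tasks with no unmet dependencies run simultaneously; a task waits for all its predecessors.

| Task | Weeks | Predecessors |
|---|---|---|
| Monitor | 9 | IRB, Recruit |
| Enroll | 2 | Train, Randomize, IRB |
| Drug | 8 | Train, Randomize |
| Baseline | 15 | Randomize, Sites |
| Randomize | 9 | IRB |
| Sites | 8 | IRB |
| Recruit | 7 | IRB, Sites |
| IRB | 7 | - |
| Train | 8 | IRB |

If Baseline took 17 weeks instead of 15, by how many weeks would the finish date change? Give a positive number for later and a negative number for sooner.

2

As given, the longest chain is IRB→Randomize→Baseline = 7+9+15 = 31, so the finish is 31 weeks.
Baseline is on the critical path; changing it to 17 makes that path 33 weeks.
No other chain overtakes it, so the finish is 33 weeks.
Change in finish: 33 − 31 = +2 weeks.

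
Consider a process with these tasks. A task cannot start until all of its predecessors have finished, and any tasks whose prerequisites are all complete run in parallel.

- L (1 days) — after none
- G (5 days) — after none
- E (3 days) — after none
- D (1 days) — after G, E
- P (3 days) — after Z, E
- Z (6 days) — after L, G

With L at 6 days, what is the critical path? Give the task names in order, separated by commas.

L, Z, P

Critical path before the change: G→Z→P = 5+6+3 = 14 giving 14 days.
L has 4 days of float (longest path through it is 10).
Now L→Z→P = 6+6+3 = 15 is longest, so the finish becomes 15 days.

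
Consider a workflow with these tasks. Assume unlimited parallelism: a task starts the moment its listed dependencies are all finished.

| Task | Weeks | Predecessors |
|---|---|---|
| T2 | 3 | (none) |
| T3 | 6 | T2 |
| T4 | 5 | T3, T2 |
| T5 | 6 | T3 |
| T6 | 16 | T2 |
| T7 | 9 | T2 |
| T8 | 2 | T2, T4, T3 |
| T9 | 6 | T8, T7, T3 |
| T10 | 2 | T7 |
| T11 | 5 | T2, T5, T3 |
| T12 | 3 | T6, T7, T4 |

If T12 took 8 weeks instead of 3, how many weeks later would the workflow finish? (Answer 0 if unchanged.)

5

Critical path before the change: T2→T6→T12 = 3+16+3 = 22 giving 22 weeks.
Since T12 is critical, the +5 change carries straight to that chain (now 27 weeks).
The critical path is still T2→T6→T12; finish is now 27 weeks.
Change in finish: 27 − 22 = +5 weeks.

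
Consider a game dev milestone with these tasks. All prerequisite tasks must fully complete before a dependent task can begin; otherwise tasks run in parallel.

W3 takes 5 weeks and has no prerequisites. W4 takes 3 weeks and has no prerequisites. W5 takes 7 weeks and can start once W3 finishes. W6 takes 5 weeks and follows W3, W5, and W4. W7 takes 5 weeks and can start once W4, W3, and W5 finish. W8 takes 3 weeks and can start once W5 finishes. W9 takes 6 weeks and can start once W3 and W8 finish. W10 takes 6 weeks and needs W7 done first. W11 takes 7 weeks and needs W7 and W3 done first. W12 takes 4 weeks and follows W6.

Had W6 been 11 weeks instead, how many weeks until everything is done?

Baseline: W3→W5→W7→W11 = 5+7+5+7 = 24 → 24 weeks.
W6 has 3 weeks of float (longest path through it is 21).
Now W3→W5→W6→W12 = 5+7+11+4 = 27 is longest, so the finish becomes 27 weeks.

27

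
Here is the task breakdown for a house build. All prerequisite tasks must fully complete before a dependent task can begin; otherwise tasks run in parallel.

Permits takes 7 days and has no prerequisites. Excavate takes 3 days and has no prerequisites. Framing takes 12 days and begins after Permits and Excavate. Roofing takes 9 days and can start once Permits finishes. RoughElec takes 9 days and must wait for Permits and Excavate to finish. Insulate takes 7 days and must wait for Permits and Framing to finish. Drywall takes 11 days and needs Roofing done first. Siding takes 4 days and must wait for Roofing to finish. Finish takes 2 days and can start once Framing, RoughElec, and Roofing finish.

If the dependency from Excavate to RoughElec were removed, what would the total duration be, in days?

27

Original critical path: Permits→Roofing→Drywall = 7+9+11 = 27 ⇒ 27 days.
Dropping Excavate→RoughElec doesn't change RoughElec's earliest start (7); another predecessor still binds.
New critical path: Permits→Roofing→Drywall = 7+9+11 = 27 ⇒ 27 days.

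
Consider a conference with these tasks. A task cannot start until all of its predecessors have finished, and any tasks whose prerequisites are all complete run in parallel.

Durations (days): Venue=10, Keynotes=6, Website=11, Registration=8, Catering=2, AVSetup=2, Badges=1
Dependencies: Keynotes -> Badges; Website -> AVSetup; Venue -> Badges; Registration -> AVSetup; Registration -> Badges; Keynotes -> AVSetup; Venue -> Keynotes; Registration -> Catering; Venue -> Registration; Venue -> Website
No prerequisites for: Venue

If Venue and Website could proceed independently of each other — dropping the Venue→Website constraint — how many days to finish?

With the dependency in place, Venue→Website→AVSetup = 10+11+2 = 23 sets the finish at 23 days.
Without Venue→Website, Website's earliest start moves from 10 to 0.
New critical path: Venue→Registration→Catering = 10+8+2 = 20 ⇒ 20 days.

20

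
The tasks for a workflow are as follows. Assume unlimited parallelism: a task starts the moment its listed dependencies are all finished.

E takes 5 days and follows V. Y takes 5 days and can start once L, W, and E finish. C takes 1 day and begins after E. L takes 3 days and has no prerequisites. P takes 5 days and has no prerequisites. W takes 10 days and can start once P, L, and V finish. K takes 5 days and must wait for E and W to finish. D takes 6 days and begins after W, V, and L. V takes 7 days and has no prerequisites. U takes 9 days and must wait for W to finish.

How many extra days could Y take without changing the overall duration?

4

V→W→U = 7+10+9 = 26 sets the makespan at 26 days.
Longest path through Y: 22 days (earliest finish 22, latest finish 26).
Slack of Y = 21 − 17 = 4 days.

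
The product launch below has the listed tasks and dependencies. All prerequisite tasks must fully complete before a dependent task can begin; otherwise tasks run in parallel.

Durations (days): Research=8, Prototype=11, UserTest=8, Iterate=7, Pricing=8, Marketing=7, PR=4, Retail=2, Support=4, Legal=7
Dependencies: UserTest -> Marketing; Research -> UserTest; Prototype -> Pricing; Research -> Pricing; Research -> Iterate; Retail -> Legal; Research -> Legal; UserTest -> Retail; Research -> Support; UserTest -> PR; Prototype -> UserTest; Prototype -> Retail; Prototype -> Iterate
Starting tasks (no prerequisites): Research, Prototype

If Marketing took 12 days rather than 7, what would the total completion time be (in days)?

The binding path is Prototype→UserTest→Retail→Legal = 11+8+2+7 = 28; finish at 28 days.
Marketing has 2 days of float (longest path through it is 26).
The binding chain switches to Prototype→UserTest→Marketing = 11+8+12 = 31; finish 31 days.

31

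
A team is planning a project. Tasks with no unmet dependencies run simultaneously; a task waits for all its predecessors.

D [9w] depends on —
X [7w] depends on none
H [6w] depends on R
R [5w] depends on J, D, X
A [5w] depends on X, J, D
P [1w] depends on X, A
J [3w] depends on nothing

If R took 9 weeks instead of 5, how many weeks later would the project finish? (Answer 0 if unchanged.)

4

As given, the longest chain is D→R→H = 9+5+6 = 20, so the finish is 20 weeks.
R lies on that path, so at 9 weeks the path becomes 24 weeks.
The critical path is still D→R→H; finish is now 24 weeks.
Change in finish: 24 − 20 = +4 weeks.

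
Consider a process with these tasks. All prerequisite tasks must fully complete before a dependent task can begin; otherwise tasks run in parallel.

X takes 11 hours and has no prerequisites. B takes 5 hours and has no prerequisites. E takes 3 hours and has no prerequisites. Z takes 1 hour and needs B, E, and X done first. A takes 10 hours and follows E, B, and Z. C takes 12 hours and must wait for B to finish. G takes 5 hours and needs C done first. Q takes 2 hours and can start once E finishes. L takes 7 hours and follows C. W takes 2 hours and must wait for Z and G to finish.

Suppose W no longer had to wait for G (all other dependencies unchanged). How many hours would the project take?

With the dependency in place, B→C→G→W = 5+12+5+2 = 24 sets the finish at 24 hours.
Without G→W, W's earliest start moves from 22 to 12.
After: B→C→L = 5+12+7 = 24 → 24 hours.

24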